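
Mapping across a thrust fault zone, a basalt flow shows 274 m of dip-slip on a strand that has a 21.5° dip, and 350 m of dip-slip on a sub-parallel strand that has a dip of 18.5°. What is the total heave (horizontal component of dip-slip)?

587 m

heave_A = 274 × cos(21.5°) = 254.9 m
heave_B = 350 × cos(18.5°) = 331.9 m
total = 254.9 + 331.9 = 587 m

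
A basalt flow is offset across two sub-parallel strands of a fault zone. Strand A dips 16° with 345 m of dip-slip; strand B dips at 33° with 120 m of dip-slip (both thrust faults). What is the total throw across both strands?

160 m

throw_A = 345 × sin(16°) = 95.09 m
throw_B = 120 × sin(33°) = 65.36 m
total = 95.09 + 65.36 = 160 m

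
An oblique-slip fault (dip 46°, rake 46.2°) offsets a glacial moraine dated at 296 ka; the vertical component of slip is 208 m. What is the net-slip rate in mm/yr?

dip-slip = throw / sin(dip) = 208 / sin(46°) = 289.2 m
net slip = dip-slip / sin(rake) = 289.2 / sin(46.2°) = 400.6 m
rate = 400.6 m / 296 ka = 0.00135 m/yr = 1.35 mm/yr

1.35 mm/yr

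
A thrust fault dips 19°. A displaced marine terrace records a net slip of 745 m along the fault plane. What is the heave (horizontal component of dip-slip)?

704 m

heave = dip-slip × cos(dip) = 745 m × cos(19°) = 704 m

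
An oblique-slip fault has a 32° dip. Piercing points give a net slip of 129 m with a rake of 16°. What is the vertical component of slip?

18.8 m

dip-slip = net slip × sin(rake) = 129 m × sin(16°) = 35.56 m
throw = dip-slip × sin(dip) = 35.56 × sin(32°) = 18.8 m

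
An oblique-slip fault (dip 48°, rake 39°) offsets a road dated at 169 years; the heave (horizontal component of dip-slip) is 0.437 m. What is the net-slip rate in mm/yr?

dip-slip = heave / cos(dip) = 0.437 / cos(48°) = 0.6531 m
net slip = dip-slip / sin(rake) = 0.6531 / sin(39°) = 1.038 m
rate = 1.038 m / 169 years = 0.00614 m/yr = 6.14 mm/yr

6.14 mm/yr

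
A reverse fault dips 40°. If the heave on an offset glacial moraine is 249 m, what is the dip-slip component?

325 m

dip-slip = heave / cos(dip) = 249 / cos(40°) = 325 m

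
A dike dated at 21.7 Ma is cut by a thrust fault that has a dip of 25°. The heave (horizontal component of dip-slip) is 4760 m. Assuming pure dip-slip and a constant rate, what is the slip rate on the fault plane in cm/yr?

0.0242 cm/yr

dip-slip = heave / cos(dip) = 4760 m / cos(25°) = 5252 m
rate = 5252 m / 21.7 Ma = 0.000242 m/yr = 0.0242 cm/yr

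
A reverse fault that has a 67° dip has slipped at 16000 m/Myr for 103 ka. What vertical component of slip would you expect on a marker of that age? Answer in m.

dip-slip = rate × time = 16000 m/Myr × 103 ka = 1648 m
throw = dip-slip × sin(dip) = 1648 × sin(67°) = 1520 m

1520 m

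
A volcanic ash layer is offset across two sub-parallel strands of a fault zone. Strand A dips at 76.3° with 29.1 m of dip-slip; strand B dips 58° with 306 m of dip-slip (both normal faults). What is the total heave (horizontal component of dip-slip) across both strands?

heave_A = 29.1 × cos(76.3°) = 6.892 m
heave_B = 306 × cos(58°) = 162.2 m
total = 6.892 + 162.2 = 169 m

169 m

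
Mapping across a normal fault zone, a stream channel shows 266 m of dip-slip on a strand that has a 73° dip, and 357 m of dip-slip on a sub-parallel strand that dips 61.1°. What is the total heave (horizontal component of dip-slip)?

heave_A = 266 × cos(73°) = 77.77 m
heave_B = 357 × cos(61.1°) = 172.5 m
total = 77.77 + 172.5 = 250 m

250 m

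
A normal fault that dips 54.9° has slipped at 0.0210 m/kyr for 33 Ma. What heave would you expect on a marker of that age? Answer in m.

398 m

dip-slip = rate × time = 0.0210 m/kyr × 33 Ma = 693 m
heave = dip-slip × cos(dip) = 693 × cos(54.9°) = 398 m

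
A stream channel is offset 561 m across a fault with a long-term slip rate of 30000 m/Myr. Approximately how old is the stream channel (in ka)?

age = offset / rate = 561 m / (30000 m/Myr) = 18700 yr = 18.7 ka

18.7 ka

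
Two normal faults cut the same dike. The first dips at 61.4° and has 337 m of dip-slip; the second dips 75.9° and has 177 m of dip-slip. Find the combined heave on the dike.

heave_A = 337 × cos(61.4°) = 161.3 m
heave_B = 177 × cos(75.9°) = 43.12 m
total = 161.3 + 43.12 = 204 m

204 m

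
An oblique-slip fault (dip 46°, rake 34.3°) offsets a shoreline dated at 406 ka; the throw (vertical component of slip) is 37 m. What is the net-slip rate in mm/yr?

0.225 mm/yr

dip-slip = throw / sin(dip) = 37 / sin(46°) = 51.44 m
net slip = dip-slip / sin(rake) = 51.44 / sin(34.3°) = 91.28 m
rate = 91.28 m / 406 ka = 0.000225 m/yr = 0.225 mm/yr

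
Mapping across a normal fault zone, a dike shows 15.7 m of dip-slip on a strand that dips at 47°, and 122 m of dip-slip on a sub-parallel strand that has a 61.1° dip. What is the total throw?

118 m

throw_A = 15.7 × sin(47°) = 11.48 m
throw_B = 122 × sin(61.1°) = 106.8 m
total = 11.48 + 106.8 = 118 m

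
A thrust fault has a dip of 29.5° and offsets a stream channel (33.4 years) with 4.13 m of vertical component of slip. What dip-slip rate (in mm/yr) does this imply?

dip-slip = throw / sin(dip) = 4.13 m / sin(29.5°) = 8.387 m
rate = 8.387 m / 33.4 years = 0.251 m/yr = 251 mm/yr

251 mm/yr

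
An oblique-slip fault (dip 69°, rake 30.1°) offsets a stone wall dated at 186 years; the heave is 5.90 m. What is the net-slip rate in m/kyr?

dip-slip = heave / cos(dip) = 5.90 / cos(69°) = 16.46 m
net slip = dip-slip / sin(rake) = 16.46 / sin(30.1°) = 32.83 m
rate = 32.83 m / 186 years = 0.176 m/yr = 176 m/kyr

176 m/kyr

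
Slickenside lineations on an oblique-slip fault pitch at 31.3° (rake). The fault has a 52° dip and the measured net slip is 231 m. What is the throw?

dip-slip = net slip × sin(rake) = 231 m × sin(31.3°) = 120 m
throw = dip-slip × sin(dip) = 120 × sin(52°) = 94.6 m

94.6 m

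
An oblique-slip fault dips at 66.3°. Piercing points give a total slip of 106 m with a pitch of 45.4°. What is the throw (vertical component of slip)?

dip-slip = net slip × sin(rake) = 106 m × sin(45.4°) = 75.47 m
throw = dip-slip × sin(dip) = 75.47 × sin(66.3°) = 69.1 m

69.1 m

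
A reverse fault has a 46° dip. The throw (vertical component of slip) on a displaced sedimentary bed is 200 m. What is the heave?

heave = throw / tan(dip) = 200 / tan(46°) = 193 m

193 m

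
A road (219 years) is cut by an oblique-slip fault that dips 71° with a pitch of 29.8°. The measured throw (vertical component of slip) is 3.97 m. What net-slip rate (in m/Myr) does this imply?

38600 m/Myr

dip-slip = throw / sin(dip) = 3.97 / sin(71°) = 4.199 m
net slip = dip-slip / sin(rake) = 4.199 / sin(29.8°) = 8.449 m
rate = 8.449 m / 219 years = 0.0386 m/yr = 38600 m/Myr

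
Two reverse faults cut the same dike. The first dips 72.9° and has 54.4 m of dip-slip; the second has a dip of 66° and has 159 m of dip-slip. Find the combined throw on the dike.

throw_A = 54.4 × sin(72.9°) = 52 m
throw_B = 159 × sin(66°) = 145.3 m
total = 52 + 145.3 = 197 m

197 m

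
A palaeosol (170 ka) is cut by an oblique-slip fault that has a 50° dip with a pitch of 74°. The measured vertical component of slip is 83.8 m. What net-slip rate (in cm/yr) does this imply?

0.0669 cm/yr

dip-slip = throw / sin(dip) = 83.8 / sin(50°) = 109.4 m
net slip = dip-slip / sin(rake) = 109.4 / sin(74°) = 113.8 m
rate = 113.8 m / 170 ka = 0.000669 m/yr = 0.0669 cm/yr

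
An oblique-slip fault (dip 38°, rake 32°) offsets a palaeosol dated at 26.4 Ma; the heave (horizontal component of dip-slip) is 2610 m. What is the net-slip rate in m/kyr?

0.237 m/kyr

dip-slip = heave / cos(dip) = 2610 / cos(38°) = 3312 m
net slip = dip-slip / sin(rake) = 3312 / sin(32°) = 6250 m
rate = 6250 m / 26.4 Ma = 0.000237 m/yr = 0.237 m/kyr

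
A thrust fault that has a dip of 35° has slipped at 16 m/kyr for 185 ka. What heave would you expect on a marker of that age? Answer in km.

2.42 km

dip-slip = rate × time = 16 m/kyr × 185 ka = 2960 m
heave = dip-slip × cos(dip) = 2960 × cos(35°) = 2420 m = 2.42 km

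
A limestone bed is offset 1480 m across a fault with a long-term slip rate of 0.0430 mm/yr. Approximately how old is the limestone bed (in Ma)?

34.4 Ma

age = offset / rate = 1480 m / (0.0430 mm/yr) = 3.44e+07 yr = 34.4 Ma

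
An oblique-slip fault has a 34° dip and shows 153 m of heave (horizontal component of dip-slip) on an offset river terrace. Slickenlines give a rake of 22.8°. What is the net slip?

476 m

dip-slip = heave / cos(dip) = 153 / cos(34°) = 184.6 m
net slip = dip-slip / sin(rake) = 184.6 / sin(22.8°) = 476 m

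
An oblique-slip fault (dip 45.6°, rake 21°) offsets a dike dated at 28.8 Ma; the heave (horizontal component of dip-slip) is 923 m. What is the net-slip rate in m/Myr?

dip-slip = heave / cos(dip) = 923 / cos(45.6°) = 1319 m
net slip = dip-slip / sin(rake) = 1319 / sin(21°) = 3681 m
rate = 3681 m / 28.8 Ma = 0.000128 m/yr = 128 m/Myr

128 m/Myr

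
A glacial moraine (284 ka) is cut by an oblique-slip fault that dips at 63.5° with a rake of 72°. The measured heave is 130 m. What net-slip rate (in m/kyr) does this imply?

dip-slip = heave / cos(dip) = 130 / cos(63.5°) = 291.4 m
net slip = dip-slip / sin(rake) = 291.4 / sin(72°) = 306.3 m
rate = 306.3 m / 284 ka = 0.00108 m/yr = 1.08 m/kyr

1.08 m/kyr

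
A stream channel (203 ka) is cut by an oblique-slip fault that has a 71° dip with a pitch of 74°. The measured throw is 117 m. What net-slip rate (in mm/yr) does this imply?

0.634 mm/yr

dip-slip = throw / sin(dip) = 117 / sin(71°) = 123.7 m
net slip = dip-slip / sin(rake) = 123.7 / sin(74°) = 128.7 m
rate = 128.7 m / 203 ka = 0.000634 m/yr = 0.634 mm/yr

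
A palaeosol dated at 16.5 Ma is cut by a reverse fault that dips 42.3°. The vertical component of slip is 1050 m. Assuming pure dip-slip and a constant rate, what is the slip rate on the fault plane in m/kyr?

dip-slip = throw / sin(dip) = 1050 m / sin(42.3°) = 1560 m
rate = 1560 m / 16.5 Ma = 0.0000946 m/yr = 0.0946 m/kyr

0.0946 m/kyr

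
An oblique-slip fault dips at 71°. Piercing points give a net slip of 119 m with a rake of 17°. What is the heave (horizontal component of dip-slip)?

dip-slip = net slip × sin(rake) = 119 m × sin(17°) = 34.79 m
heave = dip-slip × cos(dip) = 34.79 × cos(71°) = 11.3 m

11.3 m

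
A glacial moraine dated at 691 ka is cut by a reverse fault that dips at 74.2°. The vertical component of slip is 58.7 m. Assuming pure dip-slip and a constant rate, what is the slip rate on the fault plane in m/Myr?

dip-slip = throw / sin(dip) = 58.7 m / sin(74.2°) = 61 m
rate = 61 m / 691 ka = 0.0000883 m/yr = 88.3 m/Myr

88.3 m/Myr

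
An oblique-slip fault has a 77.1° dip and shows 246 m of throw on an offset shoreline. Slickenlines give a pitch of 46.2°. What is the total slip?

350 m

dip-slip = throw / sin(dip) = 246 / sin(77.1°) = 252.4 m
net slip = dip-slip / sin(rake) = 252.4 / sin(46.2°) = 350 m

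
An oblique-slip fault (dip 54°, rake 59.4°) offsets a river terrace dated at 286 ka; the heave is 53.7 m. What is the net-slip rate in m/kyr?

dip-slip = heave / cos(dip) = 53.7 / cos(54°) = 91.36 m
net slip = dip-slip / sin(rake) = 91.36 / sin(59.4°) = 106.1 m
rate = 106.1 m / 286 ka = 0.000371 m/yr = 0.371 m/kyr

0.371 m/kyr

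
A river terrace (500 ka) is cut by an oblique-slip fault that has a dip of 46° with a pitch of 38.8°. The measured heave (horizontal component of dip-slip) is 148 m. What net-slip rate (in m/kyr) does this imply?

dip-slip = heave / cos(dip) = 148 / cos(46°) = 213.1 m
net slip = dip-slip / sin(rake) = 213.1 / sin(38.8°) = 340 m
rate = 340 m / 500 ka = 0.000680 m/yr = 0.680 m/kyr

0.680 m/kyr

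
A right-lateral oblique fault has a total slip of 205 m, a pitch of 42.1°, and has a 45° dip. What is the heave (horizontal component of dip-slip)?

dip-slip = net slip × sin(rake) = 205 m × sin(42.1°) = 137.4 m
heave = dip-slip × cos(dip) = 137.4 × cos(45°) = 97.2 m

97.2 m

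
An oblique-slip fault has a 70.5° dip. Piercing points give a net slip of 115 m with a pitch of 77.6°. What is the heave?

37.5 m

dip-slip = net slip × sin(rake) = 115 m × sin(77.6°) = 112.3 m
heave = dip-slip × cos(dip) = 112.3 × cos(70.5°) = 37.5 m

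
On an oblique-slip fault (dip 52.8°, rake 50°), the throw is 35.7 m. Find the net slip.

dip-slip = throw / sin(dip) = 35.7 / sin(52.8°) = 44.82 m
net slip = dip-slip / sin(rake) = 44.82 / sin(50°) = 58.5 m

58.5 m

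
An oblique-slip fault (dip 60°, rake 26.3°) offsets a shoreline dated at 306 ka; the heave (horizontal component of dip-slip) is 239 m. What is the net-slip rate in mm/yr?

dip-slip = heave / cos(dip) = 239 / cos(60°) = 478 m
net slip = dip-slip / sin(rake) = 478 / sin(26.3°) = 1079 m
rate = 1079 m / 306 ka = 0.00353 m/yr = 3.53 mm/yr

3.53 mm/yr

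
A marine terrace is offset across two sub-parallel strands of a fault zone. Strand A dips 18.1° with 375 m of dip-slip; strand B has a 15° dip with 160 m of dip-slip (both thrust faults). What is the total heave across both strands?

511 m

heave_A = 375 × cos(18.1°) = 356.4 m
heave_B = 160 × cos(15°) = 154.5 m
total = 356.4 + 154.5 = 511 m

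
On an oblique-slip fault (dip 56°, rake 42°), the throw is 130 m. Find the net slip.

dip-slip = throw / sin(dip) = 130 / sin(56°) = 156.8 m
net slip = dip-slip / sin(rake) = 156.8 / sin(42°) = 234 m

234 m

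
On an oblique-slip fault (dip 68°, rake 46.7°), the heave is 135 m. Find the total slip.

495 m

dip-slip = heave / cos(dip) = 135 / cos(68°) = 360.4 m
net slip = dip-slip / sin(rake) = 360.4 / sin(46.7°) = 495 m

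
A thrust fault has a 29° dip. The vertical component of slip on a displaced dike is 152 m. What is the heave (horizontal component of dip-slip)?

274 m

heave = throw / tan(dip) = 152 / tan(29°) = 274 m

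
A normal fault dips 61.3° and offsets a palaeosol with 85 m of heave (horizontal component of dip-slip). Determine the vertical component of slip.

155 m

throw = heave × tan(dip) = 85 × tan(61.3°) = 155 m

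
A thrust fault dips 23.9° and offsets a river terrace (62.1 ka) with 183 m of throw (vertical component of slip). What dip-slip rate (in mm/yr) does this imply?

dip-slip = throw / sin(dip) = 183 m / sin(23.9°) = 451.7 m
rate = 451.7 m / 62.1 ka = 0.00727 m/yr = 7.27 mm/yr

7.27 mm/yr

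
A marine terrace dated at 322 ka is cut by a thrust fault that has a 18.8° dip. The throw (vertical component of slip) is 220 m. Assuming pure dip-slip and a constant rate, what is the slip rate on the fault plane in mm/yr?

dip-slip = throw / sin(dip) = 220 m / sin(18.8°) = 682.7 m
rate = 682.7 m / 322 ka = 0.00212 m/yr = 2.12 mm/yr

2.12 mm/yr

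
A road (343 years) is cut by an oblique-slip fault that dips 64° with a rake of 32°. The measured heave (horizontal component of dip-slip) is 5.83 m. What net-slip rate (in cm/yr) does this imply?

7.32 cm/yr

dip-slip = heave / cos(dip) = 5.83 / cos(64°) = 13.30 m
net slip = dip-slip / sin(rake) = 13.30 / sin(32°) = 25.10 m
rate = 25.10 m / 343 years = 0.0732 m/yr = 7.32 cm/yr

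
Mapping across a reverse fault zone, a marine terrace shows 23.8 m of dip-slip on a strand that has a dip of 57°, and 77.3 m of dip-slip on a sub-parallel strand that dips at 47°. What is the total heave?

65.7 m

heave_A = 23.8 × cos(57°) = 12.96 m
heave_B = 77.3 × cos(47°) = 52.72 m
total = 12.96 + 52.72 = 65.7 m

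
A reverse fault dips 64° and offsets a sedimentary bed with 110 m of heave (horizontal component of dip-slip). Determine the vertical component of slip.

throw = heave × tan(dip) = 110 × tan(64°) = 226 m

226 m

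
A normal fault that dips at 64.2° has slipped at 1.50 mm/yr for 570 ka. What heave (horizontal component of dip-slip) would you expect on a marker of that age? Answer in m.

dip-slip = rate × time = 1.50 mm/yr × 570 ka = 855 m
heave = dip-slip × cos(dip) = 855 × cos(64.2°) = 372 m

372 m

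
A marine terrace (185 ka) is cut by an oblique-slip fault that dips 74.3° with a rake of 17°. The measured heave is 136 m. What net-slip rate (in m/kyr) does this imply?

9.29 m/kyr

dip-slip = heave / cos(dip) = 136 / cos(74.3°) = 502.6 m
net slip = dip-slip / sin(rake) = 502.6 / sin(17°) = 1719 m
rate = 1719 m / 185 ka = 0.00929 m/yr = 9.29 m/kyr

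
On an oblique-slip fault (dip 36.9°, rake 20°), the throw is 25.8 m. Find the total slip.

126 m

dip-slip = throw / sin(dip) = 25.8 / sin(36.9°) = 42.97 m
net slip = dip-slip / sin(rake) = 42.97 / sin(20°) = 126 m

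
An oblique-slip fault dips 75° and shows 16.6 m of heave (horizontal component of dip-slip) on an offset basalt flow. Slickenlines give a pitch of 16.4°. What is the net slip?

227 m

dip-slip = heave / cos(dip) = 16.6 / cos(75°) = 64.14 m
net slip = dip-slip / sin(rake) = 64.14 / sin(16.4°) = 227 m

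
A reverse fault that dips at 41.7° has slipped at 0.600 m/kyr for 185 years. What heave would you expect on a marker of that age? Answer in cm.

8.29 cm

dip-slip = rate × time = 0.600 m/kyr × 185 years = 0.1110 m
heave = dip-slip × cos(dip) = 0.1110 × cos(41.7°) = 0.0829 m = 8.29 cm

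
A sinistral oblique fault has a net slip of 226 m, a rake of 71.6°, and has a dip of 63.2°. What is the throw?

dip-slip = net slip × sin(rake) = 226 m × sin(71.6°) = 214.4 m
throw = dip-slip × sin(dip) = 214.4 × sin(63.2°) = 191 m

191 m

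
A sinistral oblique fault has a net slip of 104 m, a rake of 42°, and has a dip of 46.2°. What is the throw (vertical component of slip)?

dip-slip = net slip × sin(rake) = 104 m × sin(42°) = 69.59 m
throw = dip-slip × sin(dip) = 69.59 × sin(46.2°) = 50.2 m

50.2 m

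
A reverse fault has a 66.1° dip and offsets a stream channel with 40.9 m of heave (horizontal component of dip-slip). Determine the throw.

throw = heave × tan(dip) = 40.9 × tan(66.1°) = 92.3 m

92.3 m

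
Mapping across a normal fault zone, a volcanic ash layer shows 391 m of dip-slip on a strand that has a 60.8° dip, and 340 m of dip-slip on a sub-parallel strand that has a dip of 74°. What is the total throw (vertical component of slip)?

throw_A = 391 × sin(60.8°) = 341.3 m
throw_B = 340 × sin(74°) = 326.8 m
total = 341.3 + 326.8 = 668 m

668 m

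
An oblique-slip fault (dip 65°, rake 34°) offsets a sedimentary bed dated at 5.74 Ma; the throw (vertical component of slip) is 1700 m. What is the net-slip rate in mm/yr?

dip-slip = throw / sin(dip) = 1700 / sin(65°) = 1876 m
net slip = dip-slip / sin(rake) = 1876 / sin(34°) = 3354 m
rate = 3354 m / 5.74 Ma = 0.000584 m/yr = 0.584 mm/yr

0.584 mm/yr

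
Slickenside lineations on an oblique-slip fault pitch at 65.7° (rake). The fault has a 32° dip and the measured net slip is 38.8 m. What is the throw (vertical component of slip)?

dip-slip = net slip × sin(rake) = 38.8 m × sin(65.7°) = 35.36 m
throw = dip-slip × sin(dip) = 35.36 × sin(32°) = 18.7 m

18.7 m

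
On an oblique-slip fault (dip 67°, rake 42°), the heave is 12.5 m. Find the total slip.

dip-slip = heave / cos(dip) = 12.5 / cos(67°) = 31.99 m
net slip = dip-slip / sin(rake) = 31.99 / sin(42°) = 47.8 m

47.8 m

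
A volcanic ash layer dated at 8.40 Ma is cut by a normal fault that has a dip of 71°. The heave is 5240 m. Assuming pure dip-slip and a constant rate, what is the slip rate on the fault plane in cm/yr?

dip-slip = heave / cos(dip) = 5240 m / cos(71°) = 16090 m
rate = 16090 m / 8.40 Ma = 0.00192 m/yr = 0.192 cm/yr

0.192 cm/yr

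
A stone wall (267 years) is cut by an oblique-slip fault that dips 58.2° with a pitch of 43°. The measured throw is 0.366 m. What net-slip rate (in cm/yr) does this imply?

0.236 cm/yr

dip-slip = throw / sin(dip) = 0.366 / sin(58.2°) = 0.4306 m
net slip = dip-slip / sin(rake) = 0.4306 / sin(43°) = 0.6314 m
rate = 0.6314 m / 267 years = 0.00236 m/yr = 0.236 cm/yr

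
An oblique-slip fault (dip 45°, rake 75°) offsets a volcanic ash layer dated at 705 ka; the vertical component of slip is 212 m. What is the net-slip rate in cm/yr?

dip-slip = throw / sin(dip) = 212 / sin(45°) = 299.8 m
net slip = dip-slip / sin(rake) = 299.8 / sin(75°) = 310.4 m
rate = 310.4 m / 705 ka = 0.000440 m/yr = 0.0440 cm/yr

0.0440 cm/yr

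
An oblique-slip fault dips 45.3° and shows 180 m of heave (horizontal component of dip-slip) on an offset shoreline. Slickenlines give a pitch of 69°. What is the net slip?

dip-slip = heave / cos(dip) = 180 / cos(45.3°) = 255.9 m
net slip = dip-slip / sin(rake) = 255.9 / sin(69°) = 274 m

274 m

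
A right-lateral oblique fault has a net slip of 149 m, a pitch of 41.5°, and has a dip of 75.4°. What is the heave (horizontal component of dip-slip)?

24.9 m

dip-slip = net slip × sin(rake) = 149 m × sin(41.5°) = 98.73 m
heave = dip-slip × cos(dip) = 98.73 × cos(75.4°) = 24.9 m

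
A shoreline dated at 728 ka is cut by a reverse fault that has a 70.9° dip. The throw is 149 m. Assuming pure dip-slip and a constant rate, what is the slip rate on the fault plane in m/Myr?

217 m/Myr

dip-slip = throw / sin(dip) = 149 m / sin(70.9°) = 157.7 m
rate = 157.7 m / 728 ka = 0.000217 m/yr = 217 m/Myr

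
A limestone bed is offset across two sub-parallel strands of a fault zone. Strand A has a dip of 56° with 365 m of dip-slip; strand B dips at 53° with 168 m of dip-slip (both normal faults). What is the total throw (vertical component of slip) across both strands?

throw_A = 365 × sin(56°) = 302.6 m
throw_B = 168 × sin(53°) = 134.2 m
total = 302.6 + 134.2 = 437 m

437 m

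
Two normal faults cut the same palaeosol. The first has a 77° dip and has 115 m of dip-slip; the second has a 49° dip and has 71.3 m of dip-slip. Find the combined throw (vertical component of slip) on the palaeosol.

166 m

throw_A = 115 × sin(77°) = 112.1 m
throw_B = 71.3 × sin(49°) = 53.81 m
total = 112.1 + 53.81 = 166 m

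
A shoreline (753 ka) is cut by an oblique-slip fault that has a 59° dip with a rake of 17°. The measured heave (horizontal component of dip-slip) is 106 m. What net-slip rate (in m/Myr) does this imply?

dip-slip = heave / cos(dip) = 106 / cos(59°) = 205.8 m
net slip = dip-slip / sin(rake) = 205.8 / sin(17°) = 703.9 m
rate = 703.9 m / 753 ka = 0.000935 m/yr = 935 m/Myr

935 m/Myr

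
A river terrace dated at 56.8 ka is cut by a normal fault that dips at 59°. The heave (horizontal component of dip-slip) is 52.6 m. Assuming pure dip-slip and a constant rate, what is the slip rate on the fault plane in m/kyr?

1.80 m/kyr

dip-slip = heave / cos(dip) = 52.6 m / cos(59°) = 102.1 m
rate = 102.1 m / 56.8 ka = 0.00180 m/yr = 1.80 m/kyr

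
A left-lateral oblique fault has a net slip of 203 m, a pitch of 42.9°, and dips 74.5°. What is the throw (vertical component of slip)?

133 m

dip-slip = net slip × sin(rake) = 203 m × sin(42.9°) = 138.2 m
throw = dip-slip × sin(dip) = 138.2 × sin(74.5°) = 133 m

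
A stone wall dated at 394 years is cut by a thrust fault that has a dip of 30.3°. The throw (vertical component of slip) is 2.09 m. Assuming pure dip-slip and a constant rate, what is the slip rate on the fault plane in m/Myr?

10500 m/Myr

dip-slip = throw / sin(dip) = 2.09 m / sin(30.3°) = 4.142 m
rate = 4.142 m / 394 years = 0.0105 m/yr = 10500 m/Myr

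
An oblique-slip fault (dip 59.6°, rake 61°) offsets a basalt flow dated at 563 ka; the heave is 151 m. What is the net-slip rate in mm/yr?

dip-slip = heave / cos(dip) = 151 / cos(59.6°) = 298.4 m
net slip = dip-slip / sin(rake) = 298.4 / sin(61°) = 341.2 m
rate = 341.2 m / 563 ka = 0.000606 m/yr = 0.606 mm/yr

0.606 mm/yr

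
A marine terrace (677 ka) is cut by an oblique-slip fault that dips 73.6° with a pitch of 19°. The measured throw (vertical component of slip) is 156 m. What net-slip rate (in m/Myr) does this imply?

dip-slip = throw / sin(dip) = 156 / sin(73.6°) = 162.6 m
net slip = dip-slip / sin(rake) = 162.6 / sin(19°) = 499.5 m
rate = 499.5 m / 677 ka = 0.000738 m/yr = 738 m/Myr

738 m/Myr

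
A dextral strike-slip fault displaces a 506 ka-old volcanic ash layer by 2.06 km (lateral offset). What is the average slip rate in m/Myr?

rate = 2.06 km / 506 ka = 0.00407 m/yr = 4070 m/Myr

4070 m/Myr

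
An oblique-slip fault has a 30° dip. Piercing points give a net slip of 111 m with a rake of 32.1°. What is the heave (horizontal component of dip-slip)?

dip-slip = net slip × sin(rake) = 111 m × sin(32.1°) = 58.99 m
heave = dip-slip × cos(dip) = 58.99 × cos(30°) = 51.1 m

51.1 m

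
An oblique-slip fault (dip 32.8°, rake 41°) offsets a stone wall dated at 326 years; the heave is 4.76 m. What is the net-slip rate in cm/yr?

2.65 cm/yr

dip-slip = heave / cos(dip) = 4.76 / cos(32.8°) = 5.663 m
net slip = dip-slip / sin(rake) = 5.663 / sin(41°) = 8.632 m
rate = 8.632 m / 326 years = 0.0265 m/yr = 2.65 cm/yr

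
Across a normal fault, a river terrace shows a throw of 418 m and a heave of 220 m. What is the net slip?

472 m

net slip = √(throw² + heave²) = √(418² + 220²) = 472 m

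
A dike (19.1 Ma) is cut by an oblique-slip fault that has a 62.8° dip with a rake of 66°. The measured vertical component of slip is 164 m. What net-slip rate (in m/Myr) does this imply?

10.6 m/Myr

dip-slip = throw / sin(dip) = 164 / sin(62.8°) = 184.4 m
net slip = dip-slip / sin(rake) = 184.4 / sin(66°) = 201.8 m
rate = 201.8 m / 19.1 Ma = 0.0000106 m/yr = 10.6 m/Myr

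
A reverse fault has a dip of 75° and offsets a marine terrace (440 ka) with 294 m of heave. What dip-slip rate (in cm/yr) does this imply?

0.258 cm/yr

dip-slip = heave / cos(dip) = 294 m / cos(75°) = 1136 m
rate = 1136 m / 440 ka = 0.00258 m/yr = 0.258 cm/yr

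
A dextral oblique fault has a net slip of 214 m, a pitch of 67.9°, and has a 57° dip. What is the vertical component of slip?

166 m

dip-slip = net slip × sin(rake) = 214 m × sin(67.9°) = 198.3 m
throw = dip-slip × sin(dip) = 198.3 × sin(57°) = 166 m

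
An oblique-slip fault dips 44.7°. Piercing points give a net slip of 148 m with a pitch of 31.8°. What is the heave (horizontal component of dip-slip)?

55.4 m

dip-slip = net slip × sin(rake) = 148 m × sin(31.8°) = 77.99 m
heave = dip-slip × cos(dip) = 77.99 × cos(44.7°) = 55.4 m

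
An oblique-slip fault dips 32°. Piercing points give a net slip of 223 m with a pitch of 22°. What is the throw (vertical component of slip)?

44.3 m

dip-slip = net slip × sin(rake) = 223 m × sin(22°) = 83.54 m
throw = dip-slip × sin(dip) = 83.54 × sin(32°) = 44.3 m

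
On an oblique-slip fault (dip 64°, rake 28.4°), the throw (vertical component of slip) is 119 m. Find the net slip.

278 m

dip-slip = throw / sin(dip) = 119 / sin(64°) = 132.4 m
net slip = dip-slip / sin(rake) = 132.4 / sin(28.4°) = 278 m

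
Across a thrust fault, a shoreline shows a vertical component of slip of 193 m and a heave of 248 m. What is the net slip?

314 m

net slip = √(throw² + heave²) = √(193² + 248²) = 314 m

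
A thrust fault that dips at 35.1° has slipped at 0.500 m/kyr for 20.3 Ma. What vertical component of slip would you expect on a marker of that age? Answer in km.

5.84 km

dip-slip = rate × time = 0.500 m/kyr × 20.3 Ma = 10150 m
throw = dip-slip × sin(dip) = 10150 × sin(35.1°) = 5840 m = 5.84 km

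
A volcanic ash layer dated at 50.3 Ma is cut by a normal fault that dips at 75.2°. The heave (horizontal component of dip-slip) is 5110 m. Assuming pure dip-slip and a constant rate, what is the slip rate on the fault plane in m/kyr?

0.398 m/kyr

dip-slip = heave / cos(dip) = 5110 m / cos(75.2°) = 20000 m
rate = 20000 m / 50.3 Ma = 0.000398 m/yr = 0.398 m/kyr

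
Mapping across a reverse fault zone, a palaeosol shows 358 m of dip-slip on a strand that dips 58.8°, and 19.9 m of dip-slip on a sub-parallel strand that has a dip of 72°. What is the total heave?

heave_A = 358 × cos(58.8°) = 185.5 m
heave_B = 19.9 × cos(72°) = 6.149 m
total = 185.5 + 6.149 = 192 m

192 m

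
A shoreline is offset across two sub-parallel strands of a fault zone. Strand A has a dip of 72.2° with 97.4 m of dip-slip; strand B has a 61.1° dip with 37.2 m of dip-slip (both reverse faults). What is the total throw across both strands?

125 m

throw_A = 97.4 × sin(72.2°) = 92.74 m
throw_B = 37.2 × sin(61.1°) = 32.57 m
total = 92.74 + 32.57 = 125 m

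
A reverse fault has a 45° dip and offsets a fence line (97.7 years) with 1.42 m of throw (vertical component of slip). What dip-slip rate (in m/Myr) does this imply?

dip-slip = throw / sin(dip) = 1.42 m / sin(45°) = 2.008 m
rate = 2.008 m / 97.7 years = 0.0206 m/yr = 20600 m/Myr

20600 m/Myr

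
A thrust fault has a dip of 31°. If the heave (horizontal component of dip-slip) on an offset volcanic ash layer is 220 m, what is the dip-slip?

dip-slip = heave / cos(dip) = 220 / cos(31°) = 257 m

257 m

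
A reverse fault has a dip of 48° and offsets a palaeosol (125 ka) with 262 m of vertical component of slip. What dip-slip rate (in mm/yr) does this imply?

2.82 mm/yr

dip-slip = throw / sin(dip) = 262 m / sin(48°) = 352.6 m
rate = 352.6 m / 125 ka = 0.00282 m/yr = 2.82 mm/yr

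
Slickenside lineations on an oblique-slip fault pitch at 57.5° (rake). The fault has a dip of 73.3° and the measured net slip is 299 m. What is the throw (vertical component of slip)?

242 m

dip-slip = net slip × sin(rake) = 299 m × sin(57.5°) = 252.2 m
throw = dip-slip × sin(dip) = 252.2 × sin(73.3°) = 242 m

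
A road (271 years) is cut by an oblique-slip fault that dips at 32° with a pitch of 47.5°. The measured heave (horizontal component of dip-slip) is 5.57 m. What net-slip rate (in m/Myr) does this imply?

32900 m/Myr

dip-slip = heave / cos(dip) = 5.57 / cos(32°) = 6.568 m
net slip = dip-slip / sin(rake) = 6.568 / sin(47.5°) = 8.908 m
rate = 8.908 m / 271 years = 0.0329 m/yr = 32900 m/Myr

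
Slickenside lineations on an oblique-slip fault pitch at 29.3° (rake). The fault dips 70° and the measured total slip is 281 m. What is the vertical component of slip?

dip-slip = net slip × sin(rake) = 281 m × sin(29.3°) = 137.5 m
throw = dip-slip × sin(dip) = 137.5 × sin(70°) = 129 m

129 m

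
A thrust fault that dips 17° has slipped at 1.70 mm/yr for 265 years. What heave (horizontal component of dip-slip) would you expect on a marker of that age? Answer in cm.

43.1 cm

dip-slip = rate × time = 1.70 mm/yr × 265 years = 0.4505 m
heave = dip-slip × cos(dip) = 0.4505 × cos(17°) = 0.431 m = 43.1 cm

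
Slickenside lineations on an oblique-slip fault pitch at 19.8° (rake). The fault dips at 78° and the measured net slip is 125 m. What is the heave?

8.80 m

dip-slip = net slip × sin(rake) = 125 m × sin(19.8°) = 42.34 m
heave = dip-slip × cos(dip) = 42.34 × cos(78°) = 8.80 m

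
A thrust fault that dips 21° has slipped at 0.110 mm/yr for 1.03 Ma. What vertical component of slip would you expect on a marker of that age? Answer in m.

40.6 m

dip-slip = rate × time = 0.110 mm/yr × 1.03 Ma = 113.3 m
throw = dip-slip × sin(dip) = 113.3 × sin(21°) = 40.6 m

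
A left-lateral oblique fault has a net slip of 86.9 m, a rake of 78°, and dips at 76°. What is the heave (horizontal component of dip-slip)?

20.6 m

dip-slip = net slip × sin(rake) = 86.9 m × sin(78°) = 85 m
heave = dip-slip × cos(dip) = 85 × cos(76°) = 20.6 m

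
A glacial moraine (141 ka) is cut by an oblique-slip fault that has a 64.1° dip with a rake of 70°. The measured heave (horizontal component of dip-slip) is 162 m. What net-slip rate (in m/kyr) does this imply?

2.80 m/kyr

dip-slip = heave / cos(dip) = 162 / cos(64.1°) = 370.9 m
net slip = dip-slip / sin(rake) = 370.9 / sin(70°) = 394.7 m
rate = 394.7 m / 141 ka = 0.00280 m/yr = 2.80 m/kyr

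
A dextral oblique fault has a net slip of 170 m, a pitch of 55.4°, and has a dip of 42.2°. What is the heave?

104 m

dip-slip = net slip × sin(rake) = 170 m × sin(55.4°) = 139.9 m
heave = dip-slip × cos(dip) = 139.9 × cos(42.2°) = 104 m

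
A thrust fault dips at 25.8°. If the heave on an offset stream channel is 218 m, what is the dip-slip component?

242 m

dip-slip = heave / cos(dip) = 218 / cos(25.8°) = 242 m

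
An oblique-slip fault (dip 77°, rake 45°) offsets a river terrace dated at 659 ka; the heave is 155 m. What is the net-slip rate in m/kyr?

dip-slip = heave / cos(dip) = 155 / cos(77°) = 689 m
net slip = dip-slip / sin(rake) = 689 / sin(45°) = 974.4 m
rate = 974.4 m / 659 ka = 0.00148 m/yr = 1.48 m/kyr

1.48 m/kyr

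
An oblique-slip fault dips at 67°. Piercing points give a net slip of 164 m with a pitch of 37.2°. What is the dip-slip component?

dip-slip = net slip × sin(rake) = 164 m × sin(37.2°) = 99.2 m

99.2 m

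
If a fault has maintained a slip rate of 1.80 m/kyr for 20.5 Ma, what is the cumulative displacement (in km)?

slip = rate × time = 1.80 m/kyr × 20.5 Ma = 36900 m = 36.9 km

36.9 km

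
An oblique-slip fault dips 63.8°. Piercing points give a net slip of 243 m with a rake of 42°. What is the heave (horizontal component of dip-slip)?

dip-slip = net slip × sin(rake) = 243 m × sin(42°) = 162.6 m
heave = dip-slip × cos(dip) = 162.6 × cos(63.8°) = 71.8 m

71.8 m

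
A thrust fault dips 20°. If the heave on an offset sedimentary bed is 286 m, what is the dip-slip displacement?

304 m

dip-slip = heave / cos(dip) = 286 / cos(20°) = 304 m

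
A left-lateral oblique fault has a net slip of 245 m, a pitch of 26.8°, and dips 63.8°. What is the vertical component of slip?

dip-slip = net slip × sin(rake) = 245 m × sin(26.8°) = 110.5 m
throw = dip-slip × sin(dip) = 110.5 × sin(63.8°) = 99.1 m

99.1 m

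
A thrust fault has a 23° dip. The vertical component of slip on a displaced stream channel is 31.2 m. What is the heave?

heave = throw / tan(dip) = 31.2 / tan(23°) = 73.5 m

73.5 m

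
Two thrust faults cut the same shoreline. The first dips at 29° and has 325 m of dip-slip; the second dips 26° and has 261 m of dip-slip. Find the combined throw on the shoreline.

272 m

throw_A = 325 × sin(29°) = 157.6 m
throw_B = 261 × sin(26°) = 114.4 m
total = 157.6 + 114.4 = 272 m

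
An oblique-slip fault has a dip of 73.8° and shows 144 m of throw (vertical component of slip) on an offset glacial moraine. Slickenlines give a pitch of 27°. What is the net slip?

dip-slip = throw / sin(dip) = 144 / sin(73.8°) = 150 m
net slip = dip-slip / sin(rake) = 150 / sin(27°) = 330 m

330 m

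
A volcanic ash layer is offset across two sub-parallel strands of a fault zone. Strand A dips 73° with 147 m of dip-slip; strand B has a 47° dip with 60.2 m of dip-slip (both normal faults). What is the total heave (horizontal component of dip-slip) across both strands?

heave_A = 147 × cos(73°) = 42.98 m
heave_B = 60.2 × cos(47°) = 41.06 m
total = 42.98 + 41.06 = 84 m

84 m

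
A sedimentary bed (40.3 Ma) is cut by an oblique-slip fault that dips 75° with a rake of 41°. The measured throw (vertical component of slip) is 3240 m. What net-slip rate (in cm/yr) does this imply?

0.0127 cm/yr

dip-slip = throw / sin(dip) = 3240 / sin(75°) = 3354 m
net slip = dip-slip / sin(rake) = 3354 / sin(41°) = 5113 m
rate = 5113 m / 40.3 Ma = 0.000127 m/yr = 0.0127 cm/yr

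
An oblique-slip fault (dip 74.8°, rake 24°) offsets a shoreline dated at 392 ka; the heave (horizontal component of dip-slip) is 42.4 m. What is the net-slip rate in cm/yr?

dip-slip = heave / cos(dip) = 42.4 / cos(74.8°) = 161.7 m
net slip = dip-slip / sin(rake) = 161.7 / sin(24°) = 397.6 m
rate = 397.6 m / 392 ka = 0.00101 m/yr = 0.101 cm/yr

0.101 cm/yr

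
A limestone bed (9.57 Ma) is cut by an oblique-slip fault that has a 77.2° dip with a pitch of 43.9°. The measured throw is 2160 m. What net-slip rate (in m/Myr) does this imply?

334 m/Myr

dip-slip = throw / sin(dip) = 2160 / sin(77.2°) = 2215 m
net slip = dip-slip / sin(rake) = 2215 / sin(43.9°) = 3194 m
rate = 3194 m / 9.57 Ma = 0.000334 m/yr = 334 m/Myr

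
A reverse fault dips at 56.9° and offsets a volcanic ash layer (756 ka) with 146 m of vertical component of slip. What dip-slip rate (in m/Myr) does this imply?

dip-slip = throw / sin(dip) = 146 m / sin(56.9°) = 174.3 m
rate = 174.3 m / 756 ka = 0.000231 m/yr = 231 m/Myr

231 m/Myr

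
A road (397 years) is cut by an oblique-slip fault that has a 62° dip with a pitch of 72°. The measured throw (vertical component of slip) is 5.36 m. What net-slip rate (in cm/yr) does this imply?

1.61 cm/yr

dip-slip = throw / sin(dip) = 5.36 / sin(62°) = 6.071 m
net slip = dip-slip / sin(rake) = 6.071 / sin(72°) = 6.383 m
rate = 6.383 m / 397 years = 0.0161 m/yr = 1.61 cm/yr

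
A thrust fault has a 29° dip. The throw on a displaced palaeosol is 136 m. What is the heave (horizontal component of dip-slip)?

245 m

heave = throw / tan(dip) = 136 / tan(29°) = 245 m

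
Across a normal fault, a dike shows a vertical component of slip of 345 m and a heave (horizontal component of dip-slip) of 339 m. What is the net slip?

484 m

net slip = √(throw² + heave²) = √(345² + 339²) = 484 m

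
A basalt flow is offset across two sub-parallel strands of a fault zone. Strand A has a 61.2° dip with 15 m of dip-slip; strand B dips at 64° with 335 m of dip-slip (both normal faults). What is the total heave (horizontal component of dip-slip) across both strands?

heave_A = 15 × cos(61.2°) = 7.226 m
heave_B = 335 × cos(64°) = 146.9 m
total = 7.226 + 146.9 = 154 m

154 m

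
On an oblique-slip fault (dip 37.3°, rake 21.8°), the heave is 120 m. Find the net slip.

406 m

dip-slip = heave / cos(dip) = 120 / cos(37.3°) = 150.9 m
net slip = dip-slip / sin(rake) = 150.9 / sin(21.8°) = 406 m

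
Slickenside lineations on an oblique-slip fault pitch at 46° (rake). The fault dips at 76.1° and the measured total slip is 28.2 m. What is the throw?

dip-slip = net slip × sin(rake) = 28.2 m × sin(46°) = 20.29 m
throw = dip-slip × sin(dip) = 20.29 × sin(76.1°) = 19.7 m

19.7 m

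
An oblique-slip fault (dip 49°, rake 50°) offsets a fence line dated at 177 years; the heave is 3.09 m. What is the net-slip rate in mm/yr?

34.7 mm/yr

dip-slip = heave / cos(dip) = 3.09 / cos(49°) = 4.710 m
net slip = dip-slip / sin(rake) = 4.710 / sin(50°) = 6.148 m
rate = 6.148 m / 177 years = 0.0347 m/yr = 34.7 mm/yr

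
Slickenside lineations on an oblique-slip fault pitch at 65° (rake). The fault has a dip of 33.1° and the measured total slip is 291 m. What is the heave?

221 m

dip-slip = net slip × sin(rake) = 291 m × sin(65°) = 263.7 m
heave = dip-slip × cos(dip) = 263.7 × cos(33.1°) = 221 m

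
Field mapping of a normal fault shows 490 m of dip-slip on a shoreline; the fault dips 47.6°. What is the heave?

330 m

heave = dip-slip × cos(dip) = 490 m × cos(47.6°) = 330 m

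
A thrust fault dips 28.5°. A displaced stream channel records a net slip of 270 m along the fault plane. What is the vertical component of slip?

129 m

throw = dip-slip × sin(dip) = 270 m × sin(28.5°) = 129 m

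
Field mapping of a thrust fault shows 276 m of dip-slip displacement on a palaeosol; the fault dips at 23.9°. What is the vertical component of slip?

112 m

throw = dip-slip × sin(dip) = 276 m × sin(23.9°) = 112 m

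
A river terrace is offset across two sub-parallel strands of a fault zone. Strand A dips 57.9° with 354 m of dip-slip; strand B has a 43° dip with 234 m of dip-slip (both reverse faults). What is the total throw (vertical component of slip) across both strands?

throw_A = 354 × sin(57.9°) = 299.9 m
throw_B = 234 × sin(43°) = 159.6 m
total = 299.9 + 159.6 = 459 m

459 m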